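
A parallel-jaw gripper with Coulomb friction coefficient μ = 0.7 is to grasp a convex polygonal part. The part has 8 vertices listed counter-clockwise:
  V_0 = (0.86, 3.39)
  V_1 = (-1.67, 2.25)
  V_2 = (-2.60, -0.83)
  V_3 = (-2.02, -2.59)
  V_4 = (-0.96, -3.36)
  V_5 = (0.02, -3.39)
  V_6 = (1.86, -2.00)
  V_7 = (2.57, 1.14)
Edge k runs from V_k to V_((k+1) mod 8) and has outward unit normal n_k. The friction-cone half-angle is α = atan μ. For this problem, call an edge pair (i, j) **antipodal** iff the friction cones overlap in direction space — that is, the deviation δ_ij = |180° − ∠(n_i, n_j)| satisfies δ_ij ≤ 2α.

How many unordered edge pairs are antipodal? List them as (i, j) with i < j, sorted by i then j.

count = 12; pairs: (0,3), (0,4), (0,5), (0,6), (1,5), (1,6), (1,7), (2,6), (2,7), (3,6), (3,7), (4,7)

α = atan 0.7 = 34.99°;  2α = 69.98°
n_0 = (-0.4108, +0.9117)
n_1 = (-0.9573, +0.2891)
n_2 = (-0.9498, -0.3130)
n_3 = (-0.5877, -0.8091)
n_4 = (-0.0306, -0.9995)
n_5 = (+0.6028, -0.7979)
n_6 = (+0.9754, -0.2205)
n_7 = (+0.7962, +0.6051)
  (0,1): δ = 131.06°  ·
  (0,2): δ = 96.02°  ·
  (0,3): δ = 60.25°  ✓
  (0,4): δ = 26.01°  ✓
  (0,5): δ = 12.81°  ✓
  (0,6): δ = 53.00°  ✓
  (0,7): δ = 102.98°  ·
  (1,2): δ = 144.96°  ·
  (1,3): δ = 109.19°  ·
  (1,4): δ = 74.95°  ·
  (1,5): δ = 36.13°  ✓
  (1,6): δ = 4.06°  ✓
  (1,7): δ = 54.04°  ✓
  (2,3): δ = 144.23°  ·
  (2,4): δ = 109.99°  ·
  (2,5): δ = 71.17°  ·
  (2,6): δ = 30.98°  ✓
  (2,7): δ = 19.00°  ✓
  (3,4): δ = 145.76°  ·
  (3,5): δ = 106.94°  ·
  (3,6): δ = 66.75°  ✓
  (3,7): δ = 16.77°  ✓
  (4,5): δ = 141.18°  ·
  (4,6): δ = 100.99°  ·
  (4,7): δ = 51.01°  ✓
  (5,6): δ = 139.81°  ·
  (5,7): δ = 89.83°  ·
  (6,7): δ = 130.02°  ·
antipodal pairs: 12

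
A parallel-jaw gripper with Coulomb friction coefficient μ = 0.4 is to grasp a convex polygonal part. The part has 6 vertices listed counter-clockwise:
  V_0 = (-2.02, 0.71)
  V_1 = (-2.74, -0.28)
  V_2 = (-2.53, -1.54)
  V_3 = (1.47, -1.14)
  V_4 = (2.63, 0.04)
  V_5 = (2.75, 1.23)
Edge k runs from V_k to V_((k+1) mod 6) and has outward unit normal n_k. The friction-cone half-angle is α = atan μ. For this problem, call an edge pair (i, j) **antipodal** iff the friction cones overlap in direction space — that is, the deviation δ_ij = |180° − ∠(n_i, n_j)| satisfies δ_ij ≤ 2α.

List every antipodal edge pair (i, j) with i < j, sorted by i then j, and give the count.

α = atan 0.4 = 21.80°;  2α = 43.60°
n_0 = (-0.8087, +0.5882)
n_1 = (-0.9864, -0.1644)
n_2 = (+0.0995, -0.9950)
n_3 = (+0.7131, -0.7010)
n_4 = (+0.9950, -0.1003)
n_5 = (-0.1084, +0.9941)
  (0,1): δ = 134.51°  ·
  (0,2): δ = 48.26°  ·
  (0,3): δ = 8.48°  ✓
  (0,4): δ = 30.27°  ✓
  (0,5): δ = 132.25°  ·
  (1,2): δ = 93.75°  ·
  (1,3): δ = 53.97°  ·
  (1,4): δ = 15.22°  ✓
  (1,5): δ = 86.76°  ·
  (2,3): δ = 140.22°  ·
  (2,4): δ = 101.47°  ·
  (2,5): δ = 0.51°  ✓
  (3,4): δ = 141.25°  ·
  (3,5): δ = 39.27°  ✓
  (4,5): δ = 78.02°  ·
antipodal pairs: 5

count = 5; pairs: (0,3), (0,4), (1,4), (2,5), (3,5)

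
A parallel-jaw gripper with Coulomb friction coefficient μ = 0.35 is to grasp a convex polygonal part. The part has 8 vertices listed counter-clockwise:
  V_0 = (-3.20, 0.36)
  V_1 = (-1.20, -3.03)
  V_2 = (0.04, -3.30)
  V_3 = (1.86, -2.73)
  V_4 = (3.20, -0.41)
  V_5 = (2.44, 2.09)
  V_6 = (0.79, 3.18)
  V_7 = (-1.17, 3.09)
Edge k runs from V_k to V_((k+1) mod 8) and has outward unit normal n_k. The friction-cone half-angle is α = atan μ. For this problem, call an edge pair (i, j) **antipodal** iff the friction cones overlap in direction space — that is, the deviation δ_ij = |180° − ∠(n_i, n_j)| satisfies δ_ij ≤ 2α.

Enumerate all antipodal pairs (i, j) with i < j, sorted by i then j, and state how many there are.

α = atan 0.35 = 19.29°;  2α = 38.58°
n_0 = (-0.8613, -0.5081)
n_1 = (-0.2128, -0.9771)
n_2 = (+0.2989, -0.9543)
n_3 = (+0.8659, -0.5002)
n_4 = (+0.9568, +0.2909)
n_5 = (+0.5512, +0.8344)
n_6 = (-0.0459, +0.9989)
n_7 = (-0.8025, +0.5967)
  (0,1): δ = 132.82°  ·
  (0,2): δ = 103.15°  ·
  (0,3): δ = 60.55°  ·
  (0,4): δ = 13.63°  ✓
  (0,5): δ = 26.01°  ✓
  (0,6): δ = 62.09°  ·
  (0,7): δ = 112.83°  ·
  (1,2): δ = 150.33°  ·
  (1,3): δ = 107.73°  ·
  (1,4): δ = 60.81°  ·
  (1,5): δ = 21.17°  ✓
  (1,6): δ = 14.91°  ✓
  (1,7): δ = 65.65°  ·
  (2,3): δ = 137.40°  ·
  (2,4): δ = 90.48°  ·
  (2,5): δ = 50.84°  ·
  (2,6): δ = 14.76°  ✓
  (2,7): δ = 35.98°  ✓
  (3,4): δ = 133.08°  ·
  (3,5): δ = 93.44°  ·
  (3,6): δ = 57.36°  ·
  (3,7): δ = 6.62°  ✓
  (4,5): δ = 140.36°  ·
  (4,6): δ = 104.28°  ·
  (4,7): δ = 53.54°  ·
  (5,6): δ = 143.92°  ·
  (5,7): δ = 93.19°  ·
  (6,7): δ = 129.26°  ·
antipodal pairs: 7

count = 7; pairs: (0,4), (0,5), (1,5), (1,6), (2,6), (2,7), (3,7)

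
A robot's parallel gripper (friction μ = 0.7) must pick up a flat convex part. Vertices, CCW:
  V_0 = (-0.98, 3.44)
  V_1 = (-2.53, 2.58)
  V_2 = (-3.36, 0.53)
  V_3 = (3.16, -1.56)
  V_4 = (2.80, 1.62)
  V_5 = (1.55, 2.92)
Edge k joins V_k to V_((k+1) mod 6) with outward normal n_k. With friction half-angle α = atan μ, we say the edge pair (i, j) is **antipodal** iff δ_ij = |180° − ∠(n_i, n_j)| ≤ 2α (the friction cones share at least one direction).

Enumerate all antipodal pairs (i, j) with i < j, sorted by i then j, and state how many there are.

count = 7; pairs: (0,2), (0,3), (1,3), (1,4), (2,3), (2,4), (2,5)

α = atan 0.7 = 34.99°;  2α = 69.98°
n_0 = (-0.4852, +0.8744)
n_1 = (-0.9269, +0.3753)
n_2 = (-0.3053, -0.9523)
n_3 = (+0.9937, +0.1125)
n_4 = (+0.7208, +0.6931)
n_5 = (+0.2013, +0.9795)
  (0,1): δ = 141.07°  ·
  (0,2): δ = 46.80°  ✓
  (0,3): δ = 67.44°  ✓
  (0,4): δ = 104.85°  ·
  (0,5): δ = 139.36°  ·
  (1,2): δ = 85.73°  ·
  (1,3): δ = 28.50°  ✓
  (1,4): δ = 65.92°  ✓
  (1,5): δ = 100.43°  ·
  (2,3): δ = 65.77°  ✓
  (2,4): δ = 28.35°  ✓
  (2,5): δ = 6.16°  ✓
  (3,4): δ = 142.58°  ·
  (3,5): δ = 108.07°  ·
  (4,5): δ = 145.49°  ·
antipodal pairs: 7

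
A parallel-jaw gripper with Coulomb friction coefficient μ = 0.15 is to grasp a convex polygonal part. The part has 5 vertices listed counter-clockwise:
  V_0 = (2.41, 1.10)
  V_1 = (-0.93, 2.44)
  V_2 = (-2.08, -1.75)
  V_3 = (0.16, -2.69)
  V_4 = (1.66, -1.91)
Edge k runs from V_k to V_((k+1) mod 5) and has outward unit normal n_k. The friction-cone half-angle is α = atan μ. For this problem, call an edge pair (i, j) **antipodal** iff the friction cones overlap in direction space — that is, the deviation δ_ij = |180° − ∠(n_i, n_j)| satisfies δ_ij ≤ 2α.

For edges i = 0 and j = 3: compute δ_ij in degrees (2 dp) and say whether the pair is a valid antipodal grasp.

δ = 49.33°, invalid

α = atan 0.15 = 8.53°;  2α = 17.06°
edge 0: e_0 = (-3.34, +1.34);  n_0 = (+0.3723, +0.9281)
edge 3: e_3 = (+1.50, +0.78);  n_3 = (+0.4614, -0.8872)
∠(n_0, n_3) = 130.67°
δ = |180° − 130.67°| = 49.33°
49.33° > 2α = 17.06°  →  invalid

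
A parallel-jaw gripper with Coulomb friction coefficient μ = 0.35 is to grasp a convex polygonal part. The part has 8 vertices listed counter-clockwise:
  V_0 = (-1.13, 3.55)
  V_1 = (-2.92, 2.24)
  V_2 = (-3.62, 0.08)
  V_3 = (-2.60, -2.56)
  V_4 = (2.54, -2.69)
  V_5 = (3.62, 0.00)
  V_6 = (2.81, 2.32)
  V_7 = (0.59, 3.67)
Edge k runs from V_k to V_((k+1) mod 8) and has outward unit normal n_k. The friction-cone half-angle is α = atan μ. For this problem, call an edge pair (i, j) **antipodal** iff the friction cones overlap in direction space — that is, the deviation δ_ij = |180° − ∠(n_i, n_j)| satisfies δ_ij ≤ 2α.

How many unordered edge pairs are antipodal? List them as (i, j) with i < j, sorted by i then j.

count = 8; pairs: (0,3), (0,4), (1,4), (1,5), (2,5), (2,6), (3,6), (3,7)

α = atan 0.35 = 19.29°;  2α = 38.58°
n_0 = (-0.5906, +0.8070)
n_1 = (-0.9513, +0.3083)
n_2 = (-0.9328, -0.3604)
n_3 = (-0.0253, -0.9997)
n_4 = (+0.9280, -0.3726)
n_5 = (+0.9441, +0.3296)
n_6 = (+0.5196, +0.8544)
n_7 = (-0.0696, +0.9976)
  (0,1): δ = 144.15°  ·
  (0,2): δ = 105.07°  ·
  (0,3): δ = 37.65°  ✓
  (0,4): δ = 31.93°  ✓
  (0,5): δ = 73.05°  ·
  (0,6): δ = 112.50°  ·
  (0,7): δ = 147.79°  ·
  (1,2): δ = 140.92°  ·
  (1,3): δ = 73.49°  ·
  (1,4): δ = 3.92°  ✓
  (1,5): δ = 37.20°  ✓
  (1,6): δ = 76.65°  ·
  (1,7): δ = 111.95°  ·
  (2,3): δ = 112.57°  ·
  (2,4): δ = 43.00°  ·
  (2,5): δ = 1.88°  ✓
  (2,6): δ = 37.57°  ✓
  (2,7): δ = 72.87°  ·
  (3,4): δ = 110.43°  ·
  (3,5): δ = 69.31°  ·
  (3,6): δ = 29.86°  ✓
  (3,7): δ = 5.44°  ✓
  (4,5): δ = 138.88°  ·
  (4,6): δ = 99.43°  ·
  (4,7): δ = 64.13°  ·
  (5,6): δ = 140.55°  ·
  (5,7): δ = 105.26°  ·
  (6,7): δ = 144.70°  ·
antipodal pairs: 8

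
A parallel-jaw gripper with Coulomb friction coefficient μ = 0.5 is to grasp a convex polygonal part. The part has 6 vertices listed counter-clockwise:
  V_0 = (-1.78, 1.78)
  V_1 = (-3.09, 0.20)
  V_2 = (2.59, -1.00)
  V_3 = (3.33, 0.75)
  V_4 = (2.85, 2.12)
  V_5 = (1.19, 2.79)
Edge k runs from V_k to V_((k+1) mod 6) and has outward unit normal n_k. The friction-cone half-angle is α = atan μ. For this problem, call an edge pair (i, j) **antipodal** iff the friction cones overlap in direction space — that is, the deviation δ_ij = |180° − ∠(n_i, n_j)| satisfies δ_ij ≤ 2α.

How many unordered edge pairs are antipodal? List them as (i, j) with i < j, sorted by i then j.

α = atan 0.5 = 26.57°;  2α = 53.13°
n_0 = (-0.7698, +0.6383)
n_1 = (-0.2067, -0.9784)
n_2 = (+0.9210, -0.3895)
n_3 = (+0.9438, +0.3307)
n_4 = (+0.3743, +0.9273)
n_5 = (-0.3220, +0.9468)
  (0,1): δ = 62.27°  ·
  (0,2): δ = 16.74°  ✓
  (0,3): δ = 58.97°  ·
  (0,4): δ = 107.68°  ·
  (0,5): δ = 148.44°  ·
  (1,2): δ = 100.99°  ·
  (1,3): δ = 58.76°  ·
  (1,4): δ = 10.05°  ✓
  (1,5): δ = 30.71°  ✓
  (2,3): δ = 137.77°  ·
  (2,4): δ = 89.06°  ·
  (2,5): δ = 48.30°  ✓
  (3,4): δ = 131.29°  ·
  (3,5): δ = 90.53°  ·
  (4,5): δ = 139.24°  ·
antipodal pairs: 4

count = 4; pairs: (0,2), (1,4), (1,5), (2,5)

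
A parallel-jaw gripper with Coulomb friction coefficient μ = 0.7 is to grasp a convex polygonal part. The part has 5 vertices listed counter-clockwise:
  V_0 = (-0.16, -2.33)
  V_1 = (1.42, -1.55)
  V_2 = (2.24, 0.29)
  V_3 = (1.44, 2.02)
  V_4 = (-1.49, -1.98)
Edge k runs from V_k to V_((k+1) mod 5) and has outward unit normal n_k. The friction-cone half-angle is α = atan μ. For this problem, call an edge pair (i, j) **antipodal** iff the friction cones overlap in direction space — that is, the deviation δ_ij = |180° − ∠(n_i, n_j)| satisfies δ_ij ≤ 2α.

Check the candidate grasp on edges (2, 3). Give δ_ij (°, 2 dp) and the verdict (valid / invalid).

δ = 61.04°, valid

α = atan 0.7 = 34.99°;  2α = 69.98°
edge 2: e_2 = (-0.80, +1.73);  n_2 = (+0.9077, +0.4197)
edge 3: e_3 = (-2.93, -4.00);  n_3 = (-0.8067, +0.5909)
∠(n_2, n_3) = 118.96°
δ = |180° − 118.96°| = 61.04°
61.04° ≤ 2α = 69.98°  →  valid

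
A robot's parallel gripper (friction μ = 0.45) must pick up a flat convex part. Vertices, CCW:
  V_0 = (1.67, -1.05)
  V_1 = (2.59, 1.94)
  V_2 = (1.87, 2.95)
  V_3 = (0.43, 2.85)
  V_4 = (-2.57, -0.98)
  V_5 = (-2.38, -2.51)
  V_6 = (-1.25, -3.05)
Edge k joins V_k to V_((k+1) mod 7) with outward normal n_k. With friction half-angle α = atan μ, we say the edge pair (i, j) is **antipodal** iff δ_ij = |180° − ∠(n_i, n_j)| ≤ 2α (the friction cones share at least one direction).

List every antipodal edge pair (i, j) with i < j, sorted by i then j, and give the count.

α = atan 0.45 = 24.23°;  2α = 48.46°
n_0 = (+0.9558, -0.2941)
n_1 = (+0.8143, +0.5805)
n_2 = (-0.0693, +0.9976)
n_3 = (-0.7872, +0.6166)
n_4 = (-0.9924, -0.1232)
n_5 = (-0.4312, -0.9023)
n_6 = (+0.5651, -0.8250)
  (0,1): δ = 127.41°  ·
  (0,2): δ = 68.92°  ·
  (0,3): δ = 20.97°  ✓
  (0,4): δ = 24.18°  ✓
  (0,5): δ = 81.56°  ·
  (0,6): δ = 141.51°  ·
  (1,2): δ = 121.51°  ·
  (1,3): δ = 73.56°  ·
  (1,4): δ = 28.41°  ✓
  (1,5): δ = 28.97°  ✓
  (1,6): δ = 88.92°  ·
  (2,3): δ = 132.04°  ·
  (2,4): δ = 86.89°  ·
  (2,5): δ = 29.51°  ✓
  (2,6): δ = 30.44°  ✓
  (3,4): δ = 134.85°  ·
  (3,5): δ = 77.47°  ·
  (3,6): δ = 17.52°  ✓
  (4,5): δ = 122.62°  ·
  (4,6): δ = 62.67°  ·
  (5,6): δ = 120.05°  ·
antipodal pairs: 7

count = 7; pairs: (0,3), (0,4), (1,4), (1,5), (2,5), (2,6), (3,6)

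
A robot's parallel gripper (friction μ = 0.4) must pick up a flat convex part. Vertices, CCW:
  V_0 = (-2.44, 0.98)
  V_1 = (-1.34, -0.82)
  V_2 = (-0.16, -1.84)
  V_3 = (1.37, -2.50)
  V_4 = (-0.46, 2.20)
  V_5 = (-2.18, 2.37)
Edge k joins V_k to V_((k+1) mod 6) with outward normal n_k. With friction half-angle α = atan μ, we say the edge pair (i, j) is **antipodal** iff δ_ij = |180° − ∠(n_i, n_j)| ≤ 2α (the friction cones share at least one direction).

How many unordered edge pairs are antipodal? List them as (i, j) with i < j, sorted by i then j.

count = 5; pairs: (0,3), (1,3), (1,4), (2,4), (3,5)

α = atan 0.4 = 21.80°;  2α = 43.60°
n_0 = (-0.8533, -0.5215)
n_1 = (-0.6540, -0.7565)
n_2 = (-0.3961, -0.9182)
n_3 = (+0.9319, +0.3628)
n_4 = (+0.0984, +0.9952)
n_5 = (-0.9830, +0.1839)
  (0,1): δ = 162.27°  ·
  (0,2): δ = 144.76°  ·
  (0,3): δ = 10.16°  ✓
  (0,4): δ = 52.93°  ·
  (0,5): δ = 137.98°  ·
  (1,2): δ = 162.49°  ·
  (1,3): δ = 27.89°  ✓
  (1,4): δ = 35.20°  ✓
  (1,5): δ = 120.25°  ·
  (2,3): δ = 45.39°  ·
  (2,4): δ = 17.69°  ✓
  (2,5): δ = 102.74°  ·
  (3,4): δ = 116.92°  ·
  (3,5): δ = 31.87°  ✓
  (4,5): δ = 94.95°  ·
antipodal pairs: 5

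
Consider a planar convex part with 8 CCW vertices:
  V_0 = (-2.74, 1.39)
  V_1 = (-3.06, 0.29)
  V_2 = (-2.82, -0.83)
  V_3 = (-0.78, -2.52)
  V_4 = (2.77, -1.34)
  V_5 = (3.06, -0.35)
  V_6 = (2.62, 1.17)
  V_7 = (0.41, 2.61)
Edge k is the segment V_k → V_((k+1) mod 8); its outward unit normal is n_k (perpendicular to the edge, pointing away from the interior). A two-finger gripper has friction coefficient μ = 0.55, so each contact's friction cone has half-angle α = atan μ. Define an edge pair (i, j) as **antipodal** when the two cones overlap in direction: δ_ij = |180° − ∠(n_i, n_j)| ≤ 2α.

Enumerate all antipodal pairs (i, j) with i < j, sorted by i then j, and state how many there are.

count = 11; pairs: (0,3), (0,4), (0,5), (1,4), (1,5), (1,6), (2,5), (2,6), (3,6), (3,7), (4,7)

α = atan 0.55 = 28.81°;  2α = 57.62°
n_0 = (-0.9602, +0.2793)
n_1 = (-0.9778, -0.2095)
n_2 = (-0.6380, -0.7701)
n_3 = (+0.3154, -0.9490)
n_4 = (+0.9597, -0.2811)
n_5 = (+0.9606, +0.2781)
n_6 = (+0.5459, +0.8378)
n_7 = (-0.3612, +0.9325)
  (0,1): δ = 151.69°  ·
  (0,2): δ = 113.42°  ·
  (0,3): δ = 55.39°  ✓
  (0,4): δ = 0.11°  ✓
  (0,5): δ = 32.36°  ✓
  (0,6): δ = 73.13°  ·
  (0,7): δ = 127.39°  ·
  (1,2): δ = 141.73°  ·
  (1,3): δ = 83.71°  ·
  (1,4): δ = 28.42°  ✓
  (1,5): δ = 4.05°  ✓
  (1,6): δ = 44.82°  ✓
  (1,7): δ = 99.08°  ·
  (2,3): δ = 121.97°  ·
  (2,4): δ = 66.69°  ·
  (2,5): δ = 34.22°  ✓
  (2,6): δ = 6.55°  ✓
  (2,7): δ = 60.81°  ·
  (3,4): δ = 124.71°  ·
  (3,5): δ = 92.24°  ·
  (3,6): δ = 51.47°  ✓
  (3,7): δ = 2.78°  ✓
  (4,5): δ = 147.53°  ·
  (4,6): δ = 106.76°  ·
  (4,7): δ = 52.50°  ✓
  (5,6): δ = 139.23°  ·
  (5,7): δ = 84.97°  ·
  (6,7): δ = 125.74°  ·
antipodal pairs: 11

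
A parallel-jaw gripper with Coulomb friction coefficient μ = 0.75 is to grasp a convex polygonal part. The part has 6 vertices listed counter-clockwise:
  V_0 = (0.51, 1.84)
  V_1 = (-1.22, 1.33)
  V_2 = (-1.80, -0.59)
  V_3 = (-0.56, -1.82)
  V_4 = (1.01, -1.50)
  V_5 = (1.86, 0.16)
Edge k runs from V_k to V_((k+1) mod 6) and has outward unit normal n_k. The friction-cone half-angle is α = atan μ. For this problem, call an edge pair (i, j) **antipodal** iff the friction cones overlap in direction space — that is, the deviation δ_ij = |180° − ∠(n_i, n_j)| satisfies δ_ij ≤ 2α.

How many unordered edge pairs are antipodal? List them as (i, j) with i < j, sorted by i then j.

α = atan 0.75 = 36.87°;  2α = 73.74°
n_0 = (-0.2828, +0.9592)
n_1 = (-0.9573, +0.2892)
n_2 = (-0.7042, -0.7100)
n_3 = (+0.1997, -0.9799)
n_4 = (+0.8901, -0.4558)
n_5 = (+0.7795, +0.6264)
  (0,1): δ = 123.23°  ·
  (0,2): δ = 61.19°  ✓
  (0,3): δ = 4.91°  ✓
  (0,4): δ = 46.46°  ✓
  (0,5): δ = 112.36°  ·
  (1,2): δ = 117.96°  ·
  (1,3): δ = 61.67°  ✓
  (1,4): δ = 10.31°  ✓
  (1,5): δ = 55.59°  ✓
  (2,3): δ = 123.71°  ·
  (2,4): δ = 72.35°  ✓
  (2,5): δ = 6.45°  ✓
  (3,4): δ = 128.63°  ·
  (3,5): δ = 62.74°  ✓
  (4,5): δ = 114.10°  ·
antipodal pairs: 9

count = 9; pairs: (0,2), (0,3), (0,4), (1,3), (1,4), (1,5), (2,4), (2,5), (3,5)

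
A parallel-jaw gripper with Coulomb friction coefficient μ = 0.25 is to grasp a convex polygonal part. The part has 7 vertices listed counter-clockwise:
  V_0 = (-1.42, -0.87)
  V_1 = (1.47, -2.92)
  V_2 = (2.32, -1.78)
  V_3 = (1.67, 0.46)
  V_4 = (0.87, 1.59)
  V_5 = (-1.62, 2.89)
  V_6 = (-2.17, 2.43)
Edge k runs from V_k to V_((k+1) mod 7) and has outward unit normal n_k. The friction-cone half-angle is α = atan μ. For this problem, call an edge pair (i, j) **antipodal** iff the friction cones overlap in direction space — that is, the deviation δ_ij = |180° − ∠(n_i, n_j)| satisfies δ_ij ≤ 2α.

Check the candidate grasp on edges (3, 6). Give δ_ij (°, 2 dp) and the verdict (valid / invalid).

α = atan 0.25 = 14.04°;  2α = 28.07°
edge 3: e_3 = (-0.80, +1.13);  n_3 = (+0.8162, +0.5778)
edge 6: e_6 = (+0.75, -3.30);  n_6 = (-0.9751, -0.2216)
∠(n_3, n_6) = 157.51°
δ = |180° − 157.51°| = 22.49°
22.49° ≤ 2α = 28.07°  →  valid

δ = 22.49°, valid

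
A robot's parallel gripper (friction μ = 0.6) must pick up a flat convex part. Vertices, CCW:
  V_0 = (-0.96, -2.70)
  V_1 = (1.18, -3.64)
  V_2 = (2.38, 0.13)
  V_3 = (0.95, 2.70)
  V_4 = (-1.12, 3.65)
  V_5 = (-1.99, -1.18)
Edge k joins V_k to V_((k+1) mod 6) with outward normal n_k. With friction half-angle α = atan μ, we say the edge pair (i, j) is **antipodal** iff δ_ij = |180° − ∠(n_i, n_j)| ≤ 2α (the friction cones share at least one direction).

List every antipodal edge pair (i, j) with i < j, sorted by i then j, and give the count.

α = atan 0.6 = 30.96°;  2α = 61.93°
n_0 = (-0.4022, -0.9156)
n_1 = (+0.9529, -0.3033)
n_2 = (+0.8738, +0.4862)
n_3 = (+0.4171, +0.9089)
n_4 = (-0.9842, +0.1773)
n_5 = (-0.8278, -0.5610)
  (0,1): δ = 83.94°  ·
  (0,2): δ = 37.19°  ✓
  (0,3): δ = 0.94°  ✓
  (0,4): δ = 103.50°  ·
  (0,5): δ = 147.84°  ·
  (1,2): δ = 133.25°  ·
  (1,3): δ = 97.00°  ·
  (1,4): δ = 7.45°  ✓
  (1,5): δ = 51.78°  ✓
  (2,3): δ = 143.74°  ·
  (2,4): δ = 39.30°  ✓
  (2,5): δ = 5.03°  ✓
  (3,4): δ = 75.56°  ·
  (3,5): δ = 31.23°  ✓
  (4,5): δ = 135.67°  ·
antipodal pairs: 7

count = 7; pairs: (0,2), (0,3), (1,4), (1,5), (2,4), (2,5), (3,5)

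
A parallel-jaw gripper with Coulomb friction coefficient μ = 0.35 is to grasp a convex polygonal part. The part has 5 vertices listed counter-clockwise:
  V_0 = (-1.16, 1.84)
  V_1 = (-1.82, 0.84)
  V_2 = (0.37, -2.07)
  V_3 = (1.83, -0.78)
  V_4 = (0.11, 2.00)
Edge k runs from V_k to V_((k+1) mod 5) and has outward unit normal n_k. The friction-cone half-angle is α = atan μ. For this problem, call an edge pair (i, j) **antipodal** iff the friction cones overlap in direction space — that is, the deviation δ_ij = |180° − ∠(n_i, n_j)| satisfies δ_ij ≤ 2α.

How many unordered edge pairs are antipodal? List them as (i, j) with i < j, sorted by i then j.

α = atan 0.35 = 19.29°;  2α = 38.58°
n_0 = (-0.8346, +0.5508)
n_1 = (-0.7990, -0.6013)
n_2 = (+0.6621, -0.7494)
n_3 = (+0.8504, +0.5261)
n_4 = (-0.1250, +0.9922)
  (0,1): δ = 109.61°  ·
  (0,2): δ = 15.11°  ✓
  (0,3): δ = 65.17°  ·
  (0,4): δ = 130.61°  ·
  (1,2): δ = 85.50°  ·
  (1,3): δ = 5.22°  ✓
  (1,4): δ = 60.22°  ·
  (2,3): δ = 99.72°  ·
  (2,4): δ = 34.28°  ✓
  (3,4): δ = 114.56°  ·
antipodal pairs: 3

count = 3; pairs: (0,2), (1,3), (2,4)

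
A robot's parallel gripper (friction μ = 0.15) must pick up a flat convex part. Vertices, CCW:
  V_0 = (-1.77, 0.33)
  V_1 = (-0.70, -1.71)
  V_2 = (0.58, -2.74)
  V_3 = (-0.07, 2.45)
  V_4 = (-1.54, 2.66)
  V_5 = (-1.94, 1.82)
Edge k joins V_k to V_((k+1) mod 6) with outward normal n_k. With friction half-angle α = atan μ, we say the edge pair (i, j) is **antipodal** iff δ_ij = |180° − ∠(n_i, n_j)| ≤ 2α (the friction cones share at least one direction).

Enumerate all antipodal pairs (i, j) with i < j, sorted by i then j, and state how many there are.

count = 1; pairs: (2,5)

α = atan 0.15 = 8.53°;  2α = 17.06°
n_0 = (-0.8856, -0.4645)
n_1 = (-0.6269, -0.7791)
n_2 = (+0.9922, +0.1243)
n_3 = (+0.1414, +0.9899)
n_4 = (-0.9029, +0.4299)
n_5 = (-0.9936, -0.1134)
  (0,1): δ = 156.50°  ·
  (0,2): δ = 20.54°  ·
  (0,3): δ = 54.19°  ·
  (0,4): δ = 126.86°  ·
  (0,5): δ = 158.83°  ·
  (1,2): δ = 44.04°  ·
  (1,3): δ = 30.69°  ·
  (1,4): δ = 103.36°  ·
  (1,5): δ = 135.33°  ·
  (2,3): δ = 105.27°  ·
  (2,4): δ = 32.60°  ·
  (2,5): δ = 0.63°  ✓
  (3,4): δ = 107.33°  ·
  (3,5): δ = 75.36°  ·
  (4,5): δ = 148.03°  ·
antipodal pairs: 1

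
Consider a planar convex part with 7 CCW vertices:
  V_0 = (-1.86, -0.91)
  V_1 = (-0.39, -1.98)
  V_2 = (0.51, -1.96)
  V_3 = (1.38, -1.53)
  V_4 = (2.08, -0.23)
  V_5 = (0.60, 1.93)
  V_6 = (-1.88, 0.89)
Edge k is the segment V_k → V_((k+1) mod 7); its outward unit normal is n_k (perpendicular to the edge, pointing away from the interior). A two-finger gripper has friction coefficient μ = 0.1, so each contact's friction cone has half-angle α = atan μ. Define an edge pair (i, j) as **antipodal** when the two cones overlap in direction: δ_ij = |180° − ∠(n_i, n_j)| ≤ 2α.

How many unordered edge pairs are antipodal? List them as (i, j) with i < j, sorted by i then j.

α = atan 0.1 = 5.71°;  2α = 11.42°
n_0 = (-0.5885, -0.8085)
n_1 = (+0.0222, -0.9998)
n_2 = (+0.4431, -0.8965)
n_3 = (+0.8805, -0.4741)
n_4 = (+0.8249, +0.5652)
n_5 = (-0.3867, +0.9222)
n_6 = (-0.9999, -0.0111)
  (0,1): δ = 142.68°  ·
  (0,2): δ = 117.65°  ·
  (0,3): δ = 82.25°  ·
  (0,4): δ = 19.53°  ·
  (0,5): δ = 58.80°  ·
  (0,6): δ = 126.69°  ·
  (1,2): δ = 154.97°  ·
  (1,3): δ = 119.57°  ·
  (1,4): δ = 56.85°  ·
  (1,5): δ = 21.48°  ·
  (1,6): δ = 89.36°  ·
  (2,3): δ = 144.60°  ·
  (2,4): δ = 81.88°  ·
  (2,5): δ = 3.55°  ✓
  (2,6): δ = 64.34°  ·
  (3,4): δ = 117.28°  ·
  (3,5): δ = 38.95°  ·
  (3,6): δ = 28.94°  ·
  (4,5): δ = 101.67°  ·
  (4,6): δ = 33.78°  ·
  (5,6): δ = 112.11°  ·
antipodal pairs: 1

count = 1; pairs: (2,5)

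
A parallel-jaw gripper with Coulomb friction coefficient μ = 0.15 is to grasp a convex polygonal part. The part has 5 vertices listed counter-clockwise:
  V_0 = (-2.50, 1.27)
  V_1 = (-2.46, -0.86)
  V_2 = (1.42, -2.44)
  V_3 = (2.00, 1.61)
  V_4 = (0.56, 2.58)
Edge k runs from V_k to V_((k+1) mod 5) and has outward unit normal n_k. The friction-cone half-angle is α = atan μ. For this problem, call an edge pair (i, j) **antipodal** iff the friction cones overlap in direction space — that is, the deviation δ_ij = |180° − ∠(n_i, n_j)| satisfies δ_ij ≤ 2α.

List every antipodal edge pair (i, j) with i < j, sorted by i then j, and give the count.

α = atan 0.15 = 8.53°;  2α = 17.06°
n_0 = (-0.9998, -0.0188)
n_1 = (-0.3771, -0.9262)
n_2 = (+0.9899, -0.1418)
n_3 = (+0.5587, +0.8294)
n_4 = (-0.3936, +0.9193)
  (0,1): δ = 113.23°  ·
  (0,2): δ = 9.23°  ✓
  (0,3): δ = 54.96°  ·
  (0,4): δ = 112.10°  ·
  (1,2): δ = 75.99°  ·
  (1,3): δ = 11.81°  ✓
  (1,4): δ = 45.33°  ·
  (2,3): δ = 115.81°  ·
  (2,4): δ = 58.67°  ·
  (3,4): δ = 122.86°  ·
antipodal pairs: 2

count = 2; pairs: (0,2), (1,3)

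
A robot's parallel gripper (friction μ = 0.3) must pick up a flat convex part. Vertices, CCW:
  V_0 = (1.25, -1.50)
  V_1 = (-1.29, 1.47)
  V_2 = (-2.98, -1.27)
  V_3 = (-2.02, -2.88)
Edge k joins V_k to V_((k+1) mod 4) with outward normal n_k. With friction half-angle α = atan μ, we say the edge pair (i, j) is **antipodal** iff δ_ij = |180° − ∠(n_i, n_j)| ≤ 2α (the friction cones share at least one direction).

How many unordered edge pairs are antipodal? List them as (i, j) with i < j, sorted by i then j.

α = atan 0.3 = 16.70°;  2α = 33.40°
n_0 = (+0.7600, +0.6499)
n_1 = (-0.8511, +0.5250)
n_2 = (-0.8589, -0.5121)
n_3 = (+0.3888, -0.9213)
  (0,1): δ = 72.20°  ·
  (0,2): δ = 9.73°  ✓
  (0,3): δ = 72.34°  ·
  (1,2): δ = 117.53°  ·
  (1,3): δ = 35.45°  ·
  (2,3): δ = 97.93°  ·
antipodal pairs: 1

count = 1; pairs: (0,2)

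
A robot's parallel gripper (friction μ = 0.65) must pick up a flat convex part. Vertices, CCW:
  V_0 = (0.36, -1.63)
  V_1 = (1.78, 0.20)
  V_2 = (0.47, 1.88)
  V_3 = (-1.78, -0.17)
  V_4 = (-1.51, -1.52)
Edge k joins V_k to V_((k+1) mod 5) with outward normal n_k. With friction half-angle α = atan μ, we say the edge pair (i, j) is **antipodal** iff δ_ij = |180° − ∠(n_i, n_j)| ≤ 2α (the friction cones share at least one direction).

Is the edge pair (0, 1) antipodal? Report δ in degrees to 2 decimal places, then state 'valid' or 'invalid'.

α = atan 0.65 = 33.02°;  2α = 66.05°
edge 0: e_0 = (+1.42, +1.83);  n_0 = (+0.7900, -0.6130)
edge 1: e_1 = (-1.31, +1.68);  n_1 = (+0.7886, +0.6149)
∠(n_0, n_1) = 75.76°
δ = |180° − 75.76°| = 104.24°
104.24° > 2α = 66.05°  →  invalid

δ = 104.24°, invalid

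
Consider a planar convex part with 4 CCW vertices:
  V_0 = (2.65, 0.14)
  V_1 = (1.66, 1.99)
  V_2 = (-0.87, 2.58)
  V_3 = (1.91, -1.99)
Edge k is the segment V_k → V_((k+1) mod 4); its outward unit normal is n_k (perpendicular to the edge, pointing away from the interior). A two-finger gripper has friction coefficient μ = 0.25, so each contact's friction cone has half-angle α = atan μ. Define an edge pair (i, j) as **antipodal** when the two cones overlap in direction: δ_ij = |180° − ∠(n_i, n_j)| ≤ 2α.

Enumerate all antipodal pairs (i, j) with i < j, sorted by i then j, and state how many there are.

count = 1; pairs: (0,2)

α = atan 0.25 = 14.04°;  2α = 28.07°
n_0 = (+0.8817, +0.4718)
n_1 = (+0.2271, +0.9739)
n_2 = (-0.8543, -0.5197)
n_3 = (+0.9446, -0.3282)
  (0,1): δ = 131.28°  ·
  (0,2): δ = 3.16°  ✓
  (0,3): δ = 132.69°  ·
  (1,2): δ = 45.56°  ·
  (1,3): δ = 83.97°  ·
  (2,3): δ = 50.47°  ·
antipodal pairs: 1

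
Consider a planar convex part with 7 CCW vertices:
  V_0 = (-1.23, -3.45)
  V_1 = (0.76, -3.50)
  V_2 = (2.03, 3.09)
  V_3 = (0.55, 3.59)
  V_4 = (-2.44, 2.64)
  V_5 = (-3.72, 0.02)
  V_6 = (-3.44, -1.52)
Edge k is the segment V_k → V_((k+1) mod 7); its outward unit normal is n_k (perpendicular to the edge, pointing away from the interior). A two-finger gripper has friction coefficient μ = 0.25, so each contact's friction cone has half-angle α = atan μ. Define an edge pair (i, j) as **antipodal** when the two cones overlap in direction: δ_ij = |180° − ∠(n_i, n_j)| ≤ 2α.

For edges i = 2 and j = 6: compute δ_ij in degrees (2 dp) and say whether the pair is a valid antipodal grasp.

δ = 22.46°, valid

α = atan 0.25 = 14.04°;  2α = 28.07°
edge 2: e_2 = (-1.48, +0.50);  n_2 = (+0.3201, +0.9474)
edge 6: e_6 = (+2.21, -1.93);  n_6 = (-0.6578, -0.7532)
∠(n_2, n_6) = 157.54°
δ = |180° − 157.54°| = 22.46°
22.46° ≤ 2α = 28.07°  →  valid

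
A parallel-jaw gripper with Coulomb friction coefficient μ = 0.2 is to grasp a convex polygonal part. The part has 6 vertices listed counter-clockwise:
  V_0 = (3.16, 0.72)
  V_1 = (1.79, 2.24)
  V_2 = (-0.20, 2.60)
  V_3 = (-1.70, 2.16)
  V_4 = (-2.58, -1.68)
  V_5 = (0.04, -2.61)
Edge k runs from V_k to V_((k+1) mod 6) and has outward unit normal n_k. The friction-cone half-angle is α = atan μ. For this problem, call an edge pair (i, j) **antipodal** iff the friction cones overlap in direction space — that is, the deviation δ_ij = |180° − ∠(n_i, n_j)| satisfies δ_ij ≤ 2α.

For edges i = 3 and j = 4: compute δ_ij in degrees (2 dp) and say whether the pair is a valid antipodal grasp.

δ = 96.64°, invalid

α = atan 0.2 = 11.31°;  2α = 22.62°
edge 3: e_3 = (-0.88, -3.84);  n_3 = (-0.9747, +0.2234)
edge 4: e_4 = (+2.62, -0.93);  n_4 = (-0.3345, -0.9424)
∠(n_3, n_4) = 83.36°
δ = |180° − 83.36°| = 96.64°
96.64° > 2α = 22.62°  →  invalid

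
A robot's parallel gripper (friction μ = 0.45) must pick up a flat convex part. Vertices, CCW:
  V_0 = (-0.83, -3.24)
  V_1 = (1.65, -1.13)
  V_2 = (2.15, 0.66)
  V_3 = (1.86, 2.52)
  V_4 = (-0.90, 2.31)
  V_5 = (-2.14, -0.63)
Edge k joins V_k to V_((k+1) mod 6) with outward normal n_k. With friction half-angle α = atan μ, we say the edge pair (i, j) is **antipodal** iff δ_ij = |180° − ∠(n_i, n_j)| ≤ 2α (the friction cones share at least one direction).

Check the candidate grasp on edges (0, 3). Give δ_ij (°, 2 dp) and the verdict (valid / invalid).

α = atan 0.45 = 24.23°;  2α = 48.46°
edge 0: e_0 = (+2.48, +2.11);  n_0 = (+0.6480, -0.7616)
edge 3: e_3 = (-2.76, -0.21);  n_3 = (-0.0759, +0.9971)
∠(n_0, n_3) = 143.96°
δ = |180° − 143.96°| = 36.04°
36.04° ≤ 2α = 48.46°  →  valid

δ = 36.04°, valid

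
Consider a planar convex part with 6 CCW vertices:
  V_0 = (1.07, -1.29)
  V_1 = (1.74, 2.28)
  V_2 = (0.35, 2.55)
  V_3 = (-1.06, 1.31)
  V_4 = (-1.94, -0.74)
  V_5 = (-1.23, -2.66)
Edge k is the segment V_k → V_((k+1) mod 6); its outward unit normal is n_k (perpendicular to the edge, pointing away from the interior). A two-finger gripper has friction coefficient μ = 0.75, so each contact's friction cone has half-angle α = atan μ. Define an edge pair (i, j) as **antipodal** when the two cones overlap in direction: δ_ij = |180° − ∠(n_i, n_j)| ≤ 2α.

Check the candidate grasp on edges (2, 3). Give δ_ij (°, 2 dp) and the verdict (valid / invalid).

α = atan 0.75 = 36.87°;  2α = 73.74°
edge 2: e_2 = (-1.41, -1.24);  n_2 = (-0.6604, +0.7509)
edge 3: e_3 = (-0.88, -2.05);  n_3 = (-0.9189, +0.3945)
∠(n_2, n_3) = 25.44°
δ = |180° − 25.44°| = 154.56°
154.56° > 2α = 73.74°  →  invalid

δ = 154.56°, invalid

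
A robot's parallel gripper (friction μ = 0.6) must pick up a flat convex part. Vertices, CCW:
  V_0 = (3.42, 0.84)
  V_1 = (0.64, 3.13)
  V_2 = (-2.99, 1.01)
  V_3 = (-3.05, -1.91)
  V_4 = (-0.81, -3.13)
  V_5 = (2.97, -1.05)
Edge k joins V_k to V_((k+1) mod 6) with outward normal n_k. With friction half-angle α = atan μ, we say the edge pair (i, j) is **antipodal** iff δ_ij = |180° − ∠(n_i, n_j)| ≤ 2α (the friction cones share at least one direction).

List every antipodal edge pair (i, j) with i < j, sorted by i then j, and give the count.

α = atan 0.6 = 30.96°;  2α = 61.93°
n_0 = (+0.6358, +0.7719)
n_1 = (-0.5043, +0.8635)
n_2 = (-0.9998, +0.0205)
n_3 = (-0.4783, -0.8782)
n_4 = (+0.4821, -0.8761)
n_5 = (+0.9728, -0.2316)
  (0,1): δ = 110.23°  ·
  (0,2): δ = 51.70°  ✓
  (0,3): δ = 10.91°  ✓
  (0,4): δ = 68.30°  ·
  (0,5): δ = 116.09°  ·
  (1,2): δ = 121.46°  ·
  (1,3): δ = 58.86°  ✓
  (1,4): δ = 1.46°  ✓
  (1,5): δ = 46.32°  ✓
  (2,3): δ = 117.40°  ·
  (2,4): δ = 60.00°  ✓
  (2,5): δ = 12.22°  ✓
  (3,4): δ = 122.60°  ·
  (3,5): δ = 74.82°  ·
  (4,5): δ = 132.21°  ·
antipodal pairs: 7

count = 7; pairs: (0,2), (0,3), (1,3), (1,4), (1,5), (2,4), (2,5)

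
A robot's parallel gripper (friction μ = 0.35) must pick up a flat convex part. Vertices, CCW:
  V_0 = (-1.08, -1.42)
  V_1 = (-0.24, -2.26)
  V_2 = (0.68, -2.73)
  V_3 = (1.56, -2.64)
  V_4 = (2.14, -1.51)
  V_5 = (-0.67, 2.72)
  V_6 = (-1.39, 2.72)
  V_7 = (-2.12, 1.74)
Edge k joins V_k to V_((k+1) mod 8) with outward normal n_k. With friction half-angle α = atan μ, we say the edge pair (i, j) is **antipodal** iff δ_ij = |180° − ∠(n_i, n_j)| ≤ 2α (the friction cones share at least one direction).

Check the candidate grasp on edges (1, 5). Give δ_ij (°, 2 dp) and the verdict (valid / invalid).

α = atan 0.35 = 19.29°;  2α = 38.58°
edge 1: e_1 = (+0.92, -0.47);  n_1 = (-0.4549, -0.8905)
edge 5: e_5 = (-0.72, +0.00);  n_5 = (+0.0000, +1.0000)
∠(n_1, n_5) = 152.94°
δ = |180° − 152.94°| = 27.06°
27.06° ≤ 2α = 38.58°  →  valid

δ = 27.06°, valid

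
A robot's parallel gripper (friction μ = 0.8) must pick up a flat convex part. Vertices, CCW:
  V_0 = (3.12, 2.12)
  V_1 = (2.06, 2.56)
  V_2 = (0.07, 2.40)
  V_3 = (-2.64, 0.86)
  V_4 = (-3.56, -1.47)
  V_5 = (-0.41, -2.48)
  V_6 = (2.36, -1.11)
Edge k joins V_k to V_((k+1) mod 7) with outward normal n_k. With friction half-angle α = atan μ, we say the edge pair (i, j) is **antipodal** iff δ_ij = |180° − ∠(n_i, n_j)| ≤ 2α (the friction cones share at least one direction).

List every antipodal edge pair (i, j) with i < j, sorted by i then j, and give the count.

α = atan 0.8 = 38.66°;  2α = 77.32°
n_0 = (+0.3834, +0.9236)
n_1 = (-0.0801, +0.9968)
n_2 = (-0.4941, +0.8694)
n_3 = (-0.9301, +0.3673)
n_4 = (-0.3053, -0.9522)
n_5 = (+0.4433, -0.8964)
n_6 = (+0.9734, -0.2290)
  (0,1): δ = 152.86°  ·
  (0,2): δ = 127.85°  ·
  (0,3): δ = 89.00°  ·
  (0,4): δ = 4.77°  ✓
  (0,5): δ = 48.86°  ✓
  (0,6): δ = 99.30°  ·
  (1,2): δ = 154.99°  ·
  (1,3): δ = 116.14°  ·
  (1,4): δ = 22.37°  ✓
  (1,5): δ = 21.72°  ✓
  (1,6): δ = 72.16°  ✓
  (2,3): δ = 141.15°  ·
  (2,4): δ = 47.39°  ✓
  (2,5): δ = 3.29°  ✓
  (2,6): δ = 47.15°  ✓
  (3,4): δ = 86.23°  ·
  (3,5): δ = 42.14°  ✓
  (3,6): δ = 8.31°  ✓
  (4,5): δ = 135.91°  ·
  (4,6): δ = 85.46°  ·
  (5,6): δ = 129.56°  ·
antipodal pairs: 10

count = 10; pairs: (0,4), (0,5), (1,4), (1,5), (1,6), (2,4), (2,5), (2,6), (3,5), (3,6)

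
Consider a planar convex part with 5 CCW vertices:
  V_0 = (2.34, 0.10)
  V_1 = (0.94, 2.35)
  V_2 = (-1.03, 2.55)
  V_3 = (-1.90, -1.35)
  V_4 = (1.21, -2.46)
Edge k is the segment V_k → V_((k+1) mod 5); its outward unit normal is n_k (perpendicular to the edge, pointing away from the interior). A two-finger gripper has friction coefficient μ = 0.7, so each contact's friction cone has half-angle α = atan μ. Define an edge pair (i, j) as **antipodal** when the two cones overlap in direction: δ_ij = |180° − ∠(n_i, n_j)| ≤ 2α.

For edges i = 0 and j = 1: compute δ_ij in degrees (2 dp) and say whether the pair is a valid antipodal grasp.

δ = 127.69°, invalid

α = atan 0.7 = 34.99°;  2α = 69.98°
edge 0: e_0 = (-1.40, +2.25);  n_0 = (+0.8491, +0.5283)
edge 1: e_1 = (-1.97, +0.20);  n_1 = (+0.1010, +0.9949)
∠(n_0, n_1) = 52.31°
δ = |180° − 52.31°| = 127.69°
127.69° > 2α = 69.98°  →  invalid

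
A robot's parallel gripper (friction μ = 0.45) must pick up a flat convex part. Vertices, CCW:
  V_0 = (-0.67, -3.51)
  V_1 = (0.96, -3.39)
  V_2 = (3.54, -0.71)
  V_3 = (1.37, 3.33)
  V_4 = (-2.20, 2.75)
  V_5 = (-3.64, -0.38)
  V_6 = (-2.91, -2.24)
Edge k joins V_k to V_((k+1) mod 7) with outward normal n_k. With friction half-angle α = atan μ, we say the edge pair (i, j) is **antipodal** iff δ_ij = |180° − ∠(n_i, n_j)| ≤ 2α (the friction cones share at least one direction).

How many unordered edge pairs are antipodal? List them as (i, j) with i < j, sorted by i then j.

count = 6; pairs: (0,3), (1,3), (1,4), (2,5), (2,6), (3,6)

α = atan 0.45 = 24.23°;  2α = 48.46°
n_0 = (+0.0734, -0.9973)
n_1 = (+0.7204, -0.6935)
n_2 = (+0.8810, +0.4732)
n_3 = (-0.1604, +0.9871)
n_4 = (-0.9085, +0.4180)
n_5 = (-0.9309, -0.3653)
n_6 = (-0.4932, -0.8699)
  (0,1): δ = 138.12°  ·
  (0,2): δ = 65.97°  ·
  (0,3): δ = 5.02°  ✓
  (0,4): δ = 61.08°  ·
  (0,5): δ = 107.22°  ·
  (0,6): δ = 146.24°  ·
  (1,2): δ = 107.85°  ·
  (1,3): δ = 36.86°  ✓
  (1,4): δ = 19.21°  ✓
  (1,5): δ = 65.34°  ·
  (1,6): δ = 104.36°  ·
  (2,3): δ = 109.01°  ·
  (2,4): δ = 52.95°  ·
  (2,5): δ = 6.81°  ✓
  (2,6): δ = 32.21°  ✓
  (3,4): δ = 123.93°  ·
  (3,5): δ = 77.80°  ·
  (3,6): δ = 38.78°  ✓
  (4,5): δ = 133.87°  ·
  (4,6): δ = 94.85°  ·
  (5,6): δ = 140.98°  ·
antipodal pairs: 6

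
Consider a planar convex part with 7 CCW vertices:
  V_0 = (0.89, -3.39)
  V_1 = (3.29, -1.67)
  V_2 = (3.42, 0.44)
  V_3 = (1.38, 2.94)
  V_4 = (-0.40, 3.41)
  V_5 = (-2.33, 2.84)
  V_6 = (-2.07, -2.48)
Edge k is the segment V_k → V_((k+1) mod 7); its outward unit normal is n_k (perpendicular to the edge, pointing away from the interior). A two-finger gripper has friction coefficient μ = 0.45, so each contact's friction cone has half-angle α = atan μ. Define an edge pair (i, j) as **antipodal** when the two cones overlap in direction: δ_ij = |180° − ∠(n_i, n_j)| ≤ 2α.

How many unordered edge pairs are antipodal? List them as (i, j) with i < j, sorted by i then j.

count = 6; pairs: (0,4), (1,5), (2,5), (2,6), (3,6), (4,6)

α = atan 0.45 = 24.23°;  2α = 48.46°
n_0 = (+0.5825, -0.8128)
n_1 = (+0.9981, -0.0615)
n_2 = (+0.7748, +0.6322)
n_3 = (+0.2553, +0.9669)
n_4 = (-0.2832, +0.9590)
n_5 = (-0.9988, -0.0488)
n_6 = (-0.2939, -0.9558)
  (0,1): δ = 129.15°  ·
  (0,2): δ = 86.41°  ·
  (0,3): δ = 50.42°  ·
  (0,4): δ = 19.17°  ✓
  (0,5): δ = 57.17°  ·
  (0,6): δ = 127.28°  ·
  (1,2): δ = 137.26°  ·
  (1,3): δ = 101.27°  ·
  (1,4): δ = 70.02°  ·
  (1,5): δ = 6.32°  ✓
  (1,6): δ = 76.44°  ·
  (2,3): δ = 144.01°  ·
  (2,4): δ = 112.76°  ·
  (2,5): δ = 36.42°  ✓
  (2,6): δ = 33.70°  ✓
  (3,4): δ = 148.76°  ·
  (3,5): δ = 72.41°  ·
  (3,6): δ = 2.30°  ✓
  (4,5): δ = 103.66°  ·
  (4,6): δ = 33.54°  ✓
  (5,6): δ = 109.89°  ·
antipodal pairs: 6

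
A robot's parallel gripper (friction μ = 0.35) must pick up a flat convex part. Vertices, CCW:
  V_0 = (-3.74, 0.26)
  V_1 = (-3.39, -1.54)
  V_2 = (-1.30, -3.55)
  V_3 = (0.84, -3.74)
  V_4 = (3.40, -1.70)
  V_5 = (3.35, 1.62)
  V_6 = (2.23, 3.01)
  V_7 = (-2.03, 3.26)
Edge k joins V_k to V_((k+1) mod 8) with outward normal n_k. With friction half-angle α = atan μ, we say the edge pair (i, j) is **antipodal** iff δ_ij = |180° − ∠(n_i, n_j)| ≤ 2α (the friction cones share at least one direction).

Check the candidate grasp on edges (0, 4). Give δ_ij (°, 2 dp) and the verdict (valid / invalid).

δ = 10.14°, valid

α = atan 0.35 = 19.29°;  2α = 38.58°
edge 0: e_0 = (+0.35, -1.80);  n_0 = (-0.9816, -0.1909)
edge 4: e_4 = (-0.05, +3.32);  n_4 = (+0.9999, +0.0151)
∠(n_0, n_4) = 169.86°
δ = |180° − 169.86°| = 10.14°
10.14° ≤ 2α = 38.58°  →  valid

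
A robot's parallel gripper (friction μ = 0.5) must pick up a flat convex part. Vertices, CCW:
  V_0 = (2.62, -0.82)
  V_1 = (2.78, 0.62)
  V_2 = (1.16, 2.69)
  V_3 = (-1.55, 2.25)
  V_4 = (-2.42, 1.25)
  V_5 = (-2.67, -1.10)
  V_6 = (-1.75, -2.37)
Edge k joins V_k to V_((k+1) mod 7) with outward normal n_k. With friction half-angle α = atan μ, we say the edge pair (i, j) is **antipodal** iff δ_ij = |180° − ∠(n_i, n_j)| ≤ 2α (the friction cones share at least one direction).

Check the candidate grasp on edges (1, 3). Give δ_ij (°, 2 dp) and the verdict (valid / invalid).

α = atan 0.5 = 26.57°;  2α = 53.13°
edge 1: e_1 = (-1.62, +2.07);  n_1 = (+0.7875, +0.6163)
edge 3: e_3 = (-0.87, -1.00);  n_3 = (-0.7544, +0.6564)
∠(n_1, n_3) = 100.93°
δ = |180° − 100.93°| = 79.07°
79.07° > 2α = 53.13°  →  invalid

δ = 79.07°, invalid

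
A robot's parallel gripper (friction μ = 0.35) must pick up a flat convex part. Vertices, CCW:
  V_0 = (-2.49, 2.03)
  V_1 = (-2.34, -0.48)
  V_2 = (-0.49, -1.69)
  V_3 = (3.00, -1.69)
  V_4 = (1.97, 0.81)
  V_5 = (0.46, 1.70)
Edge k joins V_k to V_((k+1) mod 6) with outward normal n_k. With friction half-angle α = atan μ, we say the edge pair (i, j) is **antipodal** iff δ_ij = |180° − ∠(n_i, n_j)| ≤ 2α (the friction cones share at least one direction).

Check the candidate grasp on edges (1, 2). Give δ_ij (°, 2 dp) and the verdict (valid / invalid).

δ = 146.81°, invalid

α = atan 0.35 = 19.29°;  2α = 38.58°
edge 1: e_1 = (+1.85, -1.21);  n_1 = (-0.5474, -0.8369)
edge 2: e_2 = (+3.49, +0.00);  n_2 = (+0.0000, -1.0000)
∠(n_1, n_2) = 33.19°
δ = |180° − 33.19°| = 146.81°
146.81° > 2α = 38.58°  →  invalid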